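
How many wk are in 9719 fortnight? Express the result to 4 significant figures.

1 fortnight = 2.00000 wk.
Then 9719 × 2.00000 ≈ 19440 wk.

19440 wk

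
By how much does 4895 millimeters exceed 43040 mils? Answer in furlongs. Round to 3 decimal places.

0.019 furlongs

4895 mm = 0.0243329 furlong and 43040 mil = 0.00543434 furlong.
0.0243329 − 0.00543434 ≈ 0.019 furlong.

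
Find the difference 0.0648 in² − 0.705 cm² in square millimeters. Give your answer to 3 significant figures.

0.0648 in² = 41.8064 mm² and 0.705 cm² = 70.5000 mm².
41.8064 − 70.5000 ≈ -28.7 mm².

-28.7 mm²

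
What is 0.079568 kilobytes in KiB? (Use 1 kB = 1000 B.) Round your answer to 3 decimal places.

1 kB = 0.9765625 kibibytes.
0.079568 × 0.9765625 ≈ 0.078 KiB.

0.078 KiB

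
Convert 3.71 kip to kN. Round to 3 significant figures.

1 kip = 4.44822 kN.
So 3.71 × 4.44822 ≈ 16.5 kN.

16.5 kN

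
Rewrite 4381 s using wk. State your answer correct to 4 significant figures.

0.007244 weeks

1 second = 1.65344e-6 weeks.
Thus 4381 × 1.65344e-6 ≈ 0.007244 wk.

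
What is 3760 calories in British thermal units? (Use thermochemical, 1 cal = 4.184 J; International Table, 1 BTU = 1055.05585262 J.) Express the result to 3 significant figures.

14.9 BTU

1 calorie = 0.00396567 BTU.
3760 × 0.00396567 ≈ 14.9 BTU.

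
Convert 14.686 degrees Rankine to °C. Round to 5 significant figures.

°R = (°C + 273.15) × 9/5.
Applying the formula gives -264.99 °C.

-264.99 °C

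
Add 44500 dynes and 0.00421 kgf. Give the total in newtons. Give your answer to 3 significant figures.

44500 dyn = 0.445000 N and 0.00421 kgf = 0.0412860 N.
0.445000 + 0.0412860 ≈ 0.486 N.

0.486 N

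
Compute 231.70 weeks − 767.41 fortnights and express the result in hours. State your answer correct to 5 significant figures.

231.70 wk = 38925.6 h and 767.41 fortnight = 257850 h.
38925.6 − 257850 ≈ -218920 h.

-218920 hours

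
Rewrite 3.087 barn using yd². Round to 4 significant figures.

3.692e-28 square yards

1 barn = 1.19599e-28 yd².
Then 3.087 × 1.19599e-28 ≈ 3.692e-28 yd².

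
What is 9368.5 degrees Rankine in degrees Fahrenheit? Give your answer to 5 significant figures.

8908.8 °F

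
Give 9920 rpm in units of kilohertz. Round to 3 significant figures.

0.165 kilohertz

1 rpm = 1.66667 × 10^-5 kilohertz.
Then 9920 × 1.66667 × 10^-5 ≈ 0.165 kHz.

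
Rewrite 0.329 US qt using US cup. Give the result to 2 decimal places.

1.32 US cups

1 US qt = 4.00000 US cup.
Thus 0.329 × 4.00000 ≈ 1.32 US cup.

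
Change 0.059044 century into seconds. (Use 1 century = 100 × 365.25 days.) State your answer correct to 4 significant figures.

1 century = 3.15576 × 10^9 s.
So 0.059044 × 3.15576 × 10^9 ≈ 1.863 × 10^8 s.

1.863 × 10^8 s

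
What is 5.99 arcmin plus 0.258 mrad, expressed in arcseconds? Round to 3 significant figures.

5.99 arcmin = 359.400 arcsec and 0.258 mrad = 53.2163 arcsec.
359.400 + 53.2163 ≈ 413 arcsec.

413 arcsec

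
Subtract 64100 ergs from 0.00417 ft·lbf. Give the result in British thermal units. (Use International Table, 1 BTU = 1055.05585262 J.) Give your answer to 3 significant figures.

0.00417 ft·lbf = 5.35873 × 10^-6 BTU and 64100 erg = 6.07551 × 10^-6 BTU.
5.35873 × 10^-6 − 6.07551 × 10^-6 ≈ -7.17 × 10^-7 BTU.

-7.17 × 10^-7 BTU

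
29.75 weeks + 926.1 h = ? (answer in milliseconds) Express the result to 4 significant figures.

29.75 wk = 1.79928 × 10^10 ms and 926.1 h = 3.33396 × 10^9 ms.
1.79928 × 10^10 + 3.33396 × 10^9 ≈ 2.133 × 10^10 ms.

2.133 × 10^10 milliseconds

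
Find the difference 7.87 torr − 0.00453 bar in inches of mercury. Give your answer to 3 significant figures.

0.176 inHg

7.87 torr = 0.309842 inHg and 0.00453 bar = 0.133771 inHg.
0.309842 − 0.133771 ≈ 0.176 inHg.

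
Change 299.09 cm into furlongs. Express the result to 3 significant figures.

0.0149 furlong

1 centimeter = 4.97097e-5 furlong.
So 299.09 × 4.97097e-5 ≈ 0.0149 furlong.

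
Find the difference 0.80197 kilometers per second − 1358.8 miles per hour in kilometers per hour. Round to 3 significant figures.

0.80197 km/s = 2887.09 km/h and 1358.8 mph = 2186.78 km/h.
2887.09 − 2186.78 ≈ 700 km/h.

700 kilometers per hour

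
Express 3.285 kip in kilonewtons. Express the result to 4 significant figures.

14.61 kilonewtons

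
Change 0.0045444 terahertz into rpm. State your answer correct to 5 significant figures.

1 terahertz = 6.00000 × 10^13 rpm.
Then 0.0045444 × 6.00000 × 10^13 ≈ 2.7266 × 10^11 rpm.

2.7266 × 10^11 rpm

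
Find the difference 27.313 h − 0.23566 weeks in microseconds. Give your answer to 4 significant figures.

27.313 h = 9.83268 × 10^10 μs and 0.23566 wk = 1.42527 × 10^11 μs.
9.83268 × 10^10 − 1.42527 × 10^11 ≈ -4.420 × 10^10 μs.

-4.420 × 10^10 μs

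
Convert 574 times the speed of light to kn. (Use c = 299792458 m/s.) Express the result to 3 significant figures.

3.34e+11 kn

1 c = 5.82750e+8 kn.
Then 574 × 5.82750e+8 ≈ 3.34e+11 kn.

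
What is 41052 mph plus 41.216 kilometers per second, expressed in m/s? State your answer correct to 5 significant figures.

59568 meters per second

41052 mph = 18351.9 m/s and 41.216 km/s = 41216.0 m/s.
18351.9 + 41216.0 ≈ 59568 m/s.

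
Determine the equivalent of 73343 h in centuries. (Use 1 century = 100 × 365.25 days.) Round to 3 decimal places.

0.084 century

1 hour = 1.14077e-6 century.
Then 73343 × 1.14077e-6 ≈ 0.084 century.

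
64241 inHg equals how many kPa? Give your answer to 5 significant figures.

1 inch of mercury = 3.3863886 kPa.
64241 × 3.3863886 ≈ 217540 kPa.

217540 kilopascals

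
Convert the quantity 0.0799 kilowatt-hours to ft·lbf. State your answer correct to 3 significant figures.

1 kWh = 2.65522e+6 ft·lbf.
0.0799 × 2.65522e+6 ≈ 212000 ft·lbf.

212000 ft·lbf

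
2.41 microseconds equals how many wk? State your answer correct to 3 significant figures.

3.98 × 10^-12 weeks

1 μs = 1.65344 × 10^-12 weeks.
So 2.41 × 1.65344 × 10^-12 ≈ 3.98 × 10^-12 wk.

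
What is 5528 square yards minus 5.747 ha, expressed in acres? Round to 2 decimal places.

-13.06 acre

5528 yd² = 1.14215 acre and 5.747 ha = 14.2011 acre.
1.14215 − 14.2011 ≈ -13.06 acre.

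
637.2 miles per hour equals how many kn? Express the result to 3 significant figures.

1 mph = 0.868976 kn.
Then 637.2 × 0.868976 ≈ 554 kn.

554 kn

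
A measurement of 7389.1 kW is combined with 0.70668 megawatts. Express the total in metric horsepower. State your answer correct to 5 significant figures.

11007 PS

7389.1 kW = 10046.4 PS and 0.70668 MW = 960.817 PS.
10046.4 + 960.817 ≈ 11007 PS.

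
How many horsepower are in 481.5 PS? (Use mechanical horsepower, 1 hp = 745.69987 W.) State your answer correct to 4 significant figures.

474.9 horsepower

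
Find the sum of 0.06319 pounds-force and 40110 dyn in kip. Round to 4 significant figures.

0.06319 lbf = 6.31900 × 10^-5 kip and 40110 dyn = 9.01709 × 10^-5 kip.
6.31900 × 10^-5 + 9.01709 × 10^-5 ≈ 0.0001534 kip.

0.0001534 kip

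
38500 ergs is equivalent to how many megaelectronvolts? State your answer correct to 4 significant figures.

1 erg = 624151 MeV.
Thus 38500 × 624151 ≈ 2.403 × 10^10 MeV.

2.403 × 10^10 megaelectronvolts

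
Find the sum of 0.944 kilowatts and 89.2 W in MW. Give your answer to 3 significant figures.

0.944 kW = 0.000944000 MW and 89.2 W = 8.92000e-5 MW.
0.000944000 + 8.92000e-5 ≈ 0.00103 MW.

0.00103 megawatts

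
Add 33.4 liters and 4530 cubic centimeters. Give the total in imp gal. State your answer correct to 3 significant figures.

8.34 imp gal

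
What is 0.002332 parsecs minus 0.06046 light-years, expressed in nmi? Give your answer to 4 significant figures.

0.002332 pc = 3.88542e+10 nmi and 0.06046 ly = 3.08853e+11 nmi.
3.88542e+10 − 3.08853e+11 ≈ -2.700e+11 nmi.

-2.700e+11 nmi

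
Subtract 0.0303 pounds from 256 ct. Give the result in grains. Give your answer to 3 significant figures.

578 grains

256 ct = 790.137 gr and 0.0303 lb = 212.100 gr.
790.137 − 212.100 ≈ 578 gr.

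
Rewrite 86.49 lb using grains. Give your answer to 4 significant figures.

605400 gr

1 pound = 7000.00 gr.
86.49 × 7000.00 ≈ 605400 gr.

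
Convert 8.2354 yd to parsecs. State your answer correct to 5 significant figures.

2.4405 × 10^-16 pc

1 yd = 2.96337 × 10^-17 parsecs.
Then 8.2354 × 2.96337 × 10^-17 ≈ 2.4405 × 10^-16 pc.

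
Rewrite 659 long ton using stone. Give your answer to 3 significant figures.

1 long ton = 160.000 st.
Then 659 × 160.000 ≈ 105000 st.

105000 st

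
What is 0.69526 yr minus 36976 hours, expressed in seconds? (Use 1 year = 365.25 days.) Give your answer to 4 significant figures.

-1.112e+8 s

0.69526 yr = 2.19407e+7 s and 36976 h = 1.33114e+8 s.
2.19407e+7 − 1.33114e+8 ≈ -1.112e+8 s.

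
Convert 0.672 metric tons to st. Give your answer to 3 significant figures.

106 st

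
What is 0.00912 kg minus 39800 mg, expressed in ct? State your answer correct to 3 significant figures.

0.00912 kg = 45.6000 ct and 39800 mg = 199.000 ct.
45.6000 − 199.000 ≈ -153 ct.

-153 carats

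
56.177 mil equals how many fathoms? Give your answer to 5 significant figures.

1 mil = 1.38889 × 10^-5 fathoms.
Thus 56.177 × 1.38889 × 10^-5 ≈ 0.00078024 fathom.

0.00078024 fathoms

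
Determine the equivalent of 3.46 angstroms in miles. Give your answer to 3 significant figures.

2.15 × 10^-13 miles

1 Å = 6.21371 × 10^-14 mi.
3.46 × 6.21371 × 10^-14 ≈ 2.15 × 10^-13 mi.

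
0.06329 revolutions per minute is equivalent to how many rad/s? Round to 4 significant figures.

1 rpm = 0.104720 radians per second.
Thus 0.06329 × 0.104720 ≈ 0.006628 rad/s.

0.006628 rad/s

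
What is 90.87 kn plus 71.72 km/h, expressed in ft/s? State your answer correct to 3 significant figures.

90.87 kn = 153.371 ft/s and 71.72 km/h = 65.3616 ft/s.
153.371 + 65.3616 ≈ 219 ft/s.

219 ft/s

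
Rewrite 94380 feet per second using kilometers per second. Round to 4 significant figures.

1 ft/s = 0.000304800 km/s.
Thus 94380 × 0.000304800 ≈ 28.77 km/s.

28.77 km/s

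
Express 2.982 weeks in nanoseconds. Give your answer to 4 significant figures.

1 week = 6.04800 × 10^14 ns.
Thus 2.982 × 6.04800 × 10^14 ≈ 1.804 × 10^15 ns.

1.804 × 10^15 ns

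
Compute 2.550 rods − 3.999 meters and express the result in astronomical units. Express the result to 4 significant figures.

2.550 rod = 8.57262e-11 au and 3.999 m = 2.67317e-11 au.
8.57262e-11 − 2.67317e-11 ≈ 5.899e-11 au.

5.899e-11 au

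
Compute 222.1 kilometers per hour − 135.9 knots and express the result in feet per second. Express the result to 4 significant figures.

-26.96 ft/s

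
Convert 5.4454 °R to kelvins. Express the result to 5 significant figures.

°R = K × 9/5.
Applying the formula gives 3.0252 K.

3.0252 K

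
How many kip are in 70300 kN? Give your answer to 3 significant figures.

1 kN = 0.224809 kip.
Then 70300 × 0.224809 ≈ 15800 kip.

15800 kips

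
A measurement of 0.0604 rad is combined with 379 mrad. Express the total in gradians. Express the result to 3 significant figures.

28.0 gradians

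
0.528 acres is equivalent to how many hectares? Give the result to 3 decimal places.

0.214 hectares

1 acre = 0.404686 ha.
0.528 × 0.404686 ≈ 0.214 ha.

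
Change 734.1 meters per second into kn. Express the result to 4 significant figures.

1427 knots

1 meter per second = 1.94384 kn.
Thus 734.1 × 1.94384 ≈ 1427 kn.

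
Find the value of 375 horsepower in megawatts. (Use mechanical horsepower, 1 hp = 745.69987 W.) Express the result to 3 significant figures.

0.280 megawatts

1 horsepower = 0.000745700 megawatts.
Thus 375 × 0.000745700 ≈ 0.280 MW.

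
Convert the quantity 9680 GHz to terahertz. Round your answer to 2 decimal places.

1 GHz = 0.00100000 THz.
9680 × 0.00100000 ≈ 9.68 THz.

9.68 THz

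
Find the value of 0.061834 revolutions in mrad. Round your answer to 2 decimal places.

388.51 milliradians

1 revolution = 6283.19 milliradians.
Then 0.061834 × 6283.19 ≈ 388.51 mrad.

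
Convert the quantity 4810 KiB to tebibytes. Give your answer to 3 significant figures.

4.48 × 10^-6 tebibytes

1 kibibyte = 9.31323 × 10^-10 TiB.
So 4810 × 9.31323 × 10^-10 ≈ 4.48 × 10^-6 TiB.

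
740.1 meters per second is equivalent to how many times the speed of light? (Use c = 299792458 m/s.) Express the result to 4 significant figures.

2.469 × 10^-6 times the speed of light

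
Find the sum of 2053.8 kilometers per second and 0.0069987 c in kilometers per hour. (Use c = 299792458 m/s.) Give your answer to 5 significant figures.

1.4947 × 10^7 kilometers per hour

2053.8 km/s = 7.39368 × 10^6 km/h and 0.0069987 c = 7.55337 × 10^6 km/h.
7.39368 × 10^6 + 7.55337 × 10^6 ≈ 1.4947 × 10^7 km/h.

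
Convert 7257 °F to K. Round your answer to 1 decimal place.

K = (°F + 459.67) × 5/9.
Applying the formula gives 4287.0 K.

4287.0 K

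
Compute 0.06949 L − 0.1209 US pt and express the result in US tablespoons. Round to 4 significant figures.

0.06949 L = 4.69947 US tbsp and 0.1209 US pt = 3.86880 US tbsp.
4.69947 − 3.86880 ≈ 0.8307 US tbsp.

0.8307 US tablespoons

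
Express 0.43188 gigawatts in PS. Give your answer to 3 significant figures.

1 gigawatt = 1.35962e+6 PS.
Then 0.43188 × 1.35962e+6 ≈ 587000 PS.

587000 PS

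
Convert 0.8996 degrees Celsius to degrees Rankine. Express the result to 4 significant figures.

493.3 degrees Rankine

°R = (°C + 273.15) × 9/5.
Applying the formula gives 493.3 °R.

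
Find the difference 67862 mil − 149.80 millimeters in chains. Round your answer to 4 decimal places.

0.0782 chain

67862 mil = 0.0856843 chain and 149.80 mm = 0.00744651 chain.
0.0856843 − 0.00744651 ≈ 0.0782 chain.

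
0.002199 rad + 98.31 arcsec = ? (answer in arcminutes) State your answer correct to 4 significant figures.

0.002199 rad = 7.55961 arcmin and 98.31 arcsec = 1.63850 arcmin.
7.55961 + 1.63850 ≈ 9.198 arcmin.

9.198 arcmin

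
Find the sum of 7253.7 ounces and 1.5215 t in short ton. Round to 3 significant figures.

1.90 short tons

7253.7 oz = 0.226678 short ton and 1.5215 t = 1.67717 short ton.
0.226678 + 1.67717 ≈ 1.90 short ton.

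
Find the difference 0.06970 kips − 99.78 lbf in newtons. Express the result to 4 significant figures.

-133.8 N

0.06970 kip = 310.041 N and 99.78 lbf = 443.844 N.
310.041 − 443.844 ≈ -133.8 N.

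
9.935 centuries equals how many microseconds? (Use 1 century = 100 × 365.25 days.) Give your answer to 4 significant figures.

3.135 × 10^16 microseconds

1 century = 3.15576 × 10^15 μs.
9.935 × 3.15576 × 10^15 ≈ 3.135 × 10^16 μs.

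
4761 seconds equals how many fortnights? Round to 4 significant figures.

0.003936 fortnight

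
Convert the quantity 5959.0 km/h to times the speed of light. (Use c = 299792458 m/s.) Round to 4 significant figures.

1 km/h = 9.26567e-10 times the speed of light.
5959.0 × 9.26567e-10 ≈ 5.521e-6 c.

5.521e-6 c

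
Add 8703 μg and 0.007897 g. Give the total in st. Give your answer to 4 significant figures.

2.614 × 10^-6 st

8703 μg = 1.37049 × 10^-6 st and 0.007897 g = 1.24356 × 10^-6 st.
1.37049 × 10^-6 + 1.24356 × 10^-6 ≈ 2.614 × 10^-6 st.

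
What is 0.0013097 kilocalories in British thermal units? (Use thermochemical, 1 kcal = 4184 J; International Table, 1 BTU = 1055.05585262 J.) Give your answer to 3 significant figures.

0.00519 BTU

1 kcal = 3.96567 BTU.
So 0.0013097 × 3.96567 ≈ 0.00519 BTU.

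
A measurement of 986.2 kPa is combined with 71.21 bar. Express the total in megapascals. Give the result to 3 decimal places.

8.107 megapascals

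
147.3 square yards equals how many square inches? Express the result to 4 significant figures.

1 yd² = 1296.00 in².
Thus 147.3 × 1296.00 ≈ 190900 in².

190900 in²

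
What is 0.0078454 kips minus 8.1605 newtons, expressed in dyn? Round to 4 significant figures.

2.674 × 10^6 dyn

0.0078454 kip = 3.48981 × 10^6 dyn and 8.1605 N = 816050 dyn.
3.48981 × 10^6 − 816050 ≈ 2.674 × 10^6 dyn.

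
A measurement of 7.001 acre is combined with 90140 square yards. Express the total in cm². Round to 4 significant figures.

1.037 × 10^9 square centimeters

7.001 acre = 2.83320 × 10^8 cm² and 90140 yd² = 7.53685 × 10^8 cm².
2.83320 × 10^8 + 7.53685 × 10^8 ≈ 1.037 × 10^9 cm².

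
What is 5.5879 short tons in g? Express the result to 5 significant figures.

1 short ton = 907185 g.
So 5.5879 × 907185 ≈ 5.0693 × 10^6 g.

5.0693 × 10^6 g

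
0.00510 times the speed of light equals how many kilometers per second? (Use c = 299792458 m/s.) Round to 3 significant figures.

1 c = 299792 kilometers per second.
So 0.00510 × 299792 ≈ 1530 km/s.

1530 kilometers per second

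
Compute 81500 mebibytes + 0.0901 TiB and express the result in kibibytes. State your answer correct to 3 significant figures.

1.80 × 10^8 kibibytes

81500 MiB = 8.34560 × 10^7 KiB and 0.0901 TiB = 9.67441 × 10^7 KiB.
8.34560 × 10^7 + 9.67441 × 10^7 ≈ 1.80 × 10^8 KiB.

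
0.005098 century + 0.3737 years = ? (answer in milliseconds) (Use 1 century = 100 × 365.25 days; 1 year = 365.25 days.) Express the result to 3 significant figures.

2.79 × 10^10 milliseconds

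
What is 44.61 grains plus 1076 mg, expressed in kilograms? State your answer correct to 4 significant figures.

0.003967 kg

44.61 gr = 0.00289068 kg and 1076 mg = 0.00107600 kg.
0.00289068 + 0.00107600 ≈ 0.003967 kg.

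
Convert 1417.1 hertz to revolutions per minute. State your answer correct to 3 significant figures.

1 hertz = 60.0000 rpm.
Thus 1417.1 × 60.0000 ≈ 85000 rpm.

85000 revolutions per minute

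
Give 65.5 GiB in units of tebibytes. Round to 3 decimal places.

0.064 TiB

1 gibibyte = 0.0009765625 tebibytes.
Thus 65.5 × 0.0009765625 ≈ 0.064 TiB.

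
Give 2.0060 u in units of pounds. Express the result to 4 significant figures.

1 atomic mass unit = 3.66086 × 10^-27 lb.
Then 2.0060 × 3.66086 × 10^-27 ≈ 7.344 × 10^-27 lb.

7.344 × 10^-27 lb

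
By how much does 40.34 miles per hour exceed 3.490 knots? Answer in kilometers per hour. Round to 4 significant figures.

40.34 mph = 64.9209 km/h and 3.490 kn = 6.46348 km/h.
64.9209 − 6.46348 ≈ 58.46 km/h.

58.46 km/h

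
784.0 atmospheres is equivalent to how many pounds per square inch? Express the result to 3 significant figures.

1 atmosphere = 14.6959 pounds per square inch.
784.0 × 14.6959 ≈ 11500 psi.

11500 pounds per square inch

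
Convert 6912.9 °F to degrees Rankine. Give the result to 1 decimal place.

7372.6 degrees Rankine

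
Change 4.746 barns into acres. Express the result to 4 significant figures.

1 barn = 2.47105 × 10^-32 acre.
Then 4.746 × 2.47105 × 10^-32 ≈ 1.173 × 10^-31 acre.

1.173 × 10^-31 acres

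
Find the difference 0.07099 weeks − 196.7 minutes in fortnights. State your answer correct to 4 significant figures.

0.07099 wk = 0.0354950 fortnight and 196.7 min = 0.00975694 fortnight.
0.0354950 − 0.00975694 ≈ 0.02574 fortnight.

0.02574 fortnight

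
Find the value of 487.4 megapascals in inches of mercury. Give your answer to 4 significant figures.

1 megapascal = 295.300 inHg.
Then 487.4 × 295.300 ≈ 143900 inHg.

143900 inHg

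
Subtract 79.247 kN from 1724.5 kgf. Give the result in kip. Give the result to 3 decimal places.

-14.014 kips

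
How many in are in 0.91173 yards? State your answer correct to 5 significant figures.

1 yd = 36.0000 inches.
So 0.91173 × 36.0000 ≈ 32.822 in.

32.822 inches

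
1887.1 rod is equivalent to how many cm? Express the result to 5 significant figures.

1 rod = 502.920 centimeters.
1887.1 × 502.920 ≈ 949060 cm.

949060 cm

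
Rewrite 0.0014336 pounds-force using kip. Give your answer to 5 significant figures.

1.4336e-6 kips

1 pound-force = 0.00100000 kips.
0.0014336 × 0.00100000 ≈ 1.4336e-6 kip.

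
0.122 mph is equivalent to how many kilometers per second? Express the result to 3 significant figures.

1 mile per hour = 0.000447040 km/s.
So 0.122 × 0.000447040 ≈ 5.45 × 10^-5 km/s.

5.45 × 10^-5 kilometers per second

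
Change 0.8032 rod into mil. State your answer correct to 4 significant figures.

159000 mils

1 rod = 198000 mil.
Then 0.8032 × 198000 ≈ 159000 mil.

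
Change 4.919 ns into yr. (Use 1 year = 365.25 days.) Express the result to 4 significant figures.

1.559 × 10^-16 years

1 ns = 3.16881 × 10^-17 yr.
So 4.919 × 3.16881 × 10^-17 ≈ 1.559 × 10^-16 yr.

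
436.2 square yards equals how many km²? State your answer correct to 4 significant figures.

1 yd² = 8.36127e-7 square kilometers.
Thus 436.2 × 8.36127e-7 ≈ 0.0003647 km².

0.0003647 square kilometers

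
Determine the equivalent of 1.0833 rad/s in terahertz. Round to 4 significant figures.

1.724e-13 THz

1 rad/s = 1.59155e-13 terahertz.
Then 1.0833 × 1.59155e-13 ≈ 1.724e-13 THz.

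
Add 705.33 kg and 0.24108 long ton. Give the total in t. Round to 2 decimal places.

705.33 kg = 0.705330 t and 0.24108 long ton = 0.244949 t.
0.705330 + 0.244949 ≈ 0.95 t.

0.95 t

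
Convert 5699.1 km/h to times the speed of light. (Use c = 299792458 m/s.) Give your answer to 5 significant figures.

5.2806e-6 times the speed of light

1 kilometer per hour = 9.26567e-10 c.
Thus 5699.1 × 9.26567e-10 ≈ 5.2806e-6 c.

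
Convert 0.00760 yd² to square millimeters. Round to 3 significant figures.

6350 square millimeters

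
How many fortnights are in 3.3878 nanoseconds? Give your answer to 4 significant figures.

2.801 × 10^-15 fortnight

1 ns = 8.26720 × 10^-16 fortnight.
Then 3.3878 × 8.26720 × 10^-16 ≈ 2.801 × 10^-15 fortnight.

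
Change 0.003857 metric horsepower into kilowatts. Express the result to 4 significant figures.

1 PS = 0.735499 kW.
Then 0.003857 × 0.735499 ≈ 0.002837 kW.

0.002837 kW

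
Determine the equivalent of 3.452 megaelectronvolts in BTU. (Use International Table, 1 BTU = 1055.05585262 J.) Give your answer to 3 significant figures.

5.24e-16 British thermal units

1 MeV = 1.51857e-16 BTU.
Thus 3.452 × 1.51857e-16 ≈ 5.24e-16 BTU.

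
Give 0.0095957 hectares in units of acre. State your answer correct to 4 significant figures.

1 hectare = 2.47105 acres.
0.0095957 × 2.47105 ≈ 0.02371 acre.

0.02371 acre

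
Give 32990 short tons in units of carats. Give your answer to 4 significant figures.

1 short ton = 4.53592e+6 ct.
So 32990 × 4.53592e+6 ≈ 1.496e+11 ct.

1.496e+11 ct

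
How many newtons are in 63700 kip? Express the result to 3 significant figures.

1 kip = 4448.22 N.
Thus 63700 × 4448.22 ≈ 2.83e+8 N.

2.83e+8 newtons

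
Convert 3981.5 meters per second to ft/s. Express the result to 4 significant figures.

13060 ft/s

1 meter per second = 3.28084 ft/s.
3981.5 × 3.28084 ≈ 13060 ft/s.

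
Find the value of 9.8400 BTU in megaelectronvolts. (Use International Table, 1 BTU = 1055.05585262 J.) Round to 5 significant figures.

1 BTU = 6.58514 × 10^15 MeV.
So 9.8400 × 6.58514 × 10^15 ≈ 6.4798 × 10^16 MeV.

6.4798 × 10^16 megaelectronvolts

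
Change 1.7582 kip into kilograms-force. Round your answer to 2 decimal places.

797.51 kgf

1 kip = 453.592 kilograms-force.
So 1.7582 × 453.592 ≈ 797.51 kgf.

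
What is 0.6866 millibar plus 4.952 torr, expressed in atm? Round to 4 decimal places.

0.6866 mbar = 0.000677622 atm and 4.952 torr = 0.00651579 atm.
0.000677622 + 0.00651579 ≈ 0.0072 atm.

0.0072 atm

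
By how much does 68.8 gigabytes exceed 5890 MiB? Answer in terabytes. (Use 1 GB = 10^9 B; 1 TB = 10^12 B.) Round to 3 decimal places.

0.063 terabytes

68.8 GB = 0.0688000 TB and 5890 MiB = 0.00617611 TB.
0.0688000 − 0.00617611 ≈ 0.063 TB.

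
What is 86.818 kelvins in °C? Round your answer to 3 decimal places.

-186.332 °C

K = °C + 273.15.
Applying the formula gives -186.332 °C.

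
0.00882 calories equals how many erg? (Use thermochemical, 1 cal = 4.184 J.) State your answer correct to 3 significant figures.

369000 erg

1 calorie = 4.18400e+7 erg.
So 0.00882 × 4.18400e+7 ≈ 369000 erg.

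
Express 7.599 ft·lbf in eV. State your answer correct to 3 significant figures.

1 ft·lbf = 8.46235e+18 eV.
7.599 × 8.46235e+18 ≈ 6.43e+19 eV.

6.43e+19 eV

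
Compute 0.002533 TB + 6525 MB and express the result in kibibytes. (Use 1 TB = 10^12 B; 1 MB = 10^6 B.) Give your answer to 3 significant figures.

8.85 × 10^6 kibibytes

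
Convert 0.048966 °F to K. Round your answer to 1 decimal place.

K = (°F + 459.67) × 5/9.
Applying the formula gives 255.4 K.

255.4 kelvins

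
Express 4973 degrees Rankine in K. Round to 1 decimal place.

°R = K × 9/5.
Applying the formula gives 2762.8 K.

2762.8 K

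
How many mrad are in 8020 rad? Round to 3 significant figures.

1 radian = 1000.00 mrad.
Then 8020 × 1000.00 ≈ 8.02 × 10^6 mrad.

8.02 × 10^6 mrad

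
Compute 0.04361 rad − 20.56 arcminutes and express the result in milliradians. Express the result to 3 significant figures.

37.6 mrad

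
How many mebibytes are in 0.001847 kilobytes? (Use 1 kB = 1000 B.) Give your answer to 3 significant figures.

1.76 × 10^-6 mebibytes

1 kilobyte = 0.000953674 MiB.
0.001847 × 0.000953674 ≈ 1.76 × 10^-6 MiB.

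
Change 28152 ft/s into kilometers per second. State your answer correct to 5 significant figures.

8.5807 km/s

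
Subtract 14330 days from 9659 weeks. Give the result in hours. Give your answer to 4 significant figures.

1.279 × 10^6 hours

9659 wk = 1.62271 × 10^6 h and 14330 d = 343920 h.
1.62271 × 10^6 − 343920 ≈ 1.279 × 10^6 h.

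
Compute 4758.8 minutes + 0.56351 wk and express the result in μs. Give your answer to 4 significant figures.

4758.8 min = 2.85528e+11 μs and 0.56351 wk = 3.40811e+11 μs.
2.85528e+11 + 3.40811e+11 ≈ 6.263e+11 μs.

6.263e+11 μs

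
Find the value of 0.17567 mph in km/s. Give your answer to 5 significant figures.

7.8532e-5 kilometers per second

1 mph = 0.000447040 kilometers per second.
Thus 0.17567 × 0.000447040 ≈ 7.8532e-5 km/s.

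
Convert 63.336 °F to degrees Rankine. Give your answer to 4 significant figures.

°R = °F + 459.67.
Applying the formula gives 523.0 °R.

523.0 °R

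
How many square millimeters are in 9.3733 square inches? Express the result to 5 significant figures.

6047.3 square millimeters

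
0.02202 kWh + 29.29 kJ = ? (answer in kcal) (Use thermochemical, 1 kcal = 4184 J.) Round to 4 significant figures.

25.95 kcal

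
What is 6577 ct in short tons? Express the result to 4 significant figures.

0.001450 short ton

1 carat = 2.20462 × 10^-7 short ton.
Thus 6577 × 2.20462 × 10^-7 ≈ 0.001450 short ton.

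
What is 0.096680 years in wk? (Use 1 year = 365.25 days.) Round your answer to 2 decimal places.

1 yr = 52.1786 weeks.
Then 0.096680 × 52.1786 ≈ 5.04 wk.

5.04 wk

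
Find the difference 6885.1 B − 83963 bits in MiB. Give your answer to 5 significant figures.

-0.0034430 mebibytes

6885.1 B = 0.006566143 MiB and 83963 bit = 0.01000917 MiB.
0.006566143 − 0.01000917 ≈ -0.0034430 MiB.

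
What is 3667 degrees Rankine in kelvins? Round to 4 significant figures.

2037 kelvins

°R = K × 9/5.
Applying the formula gives 2037 K.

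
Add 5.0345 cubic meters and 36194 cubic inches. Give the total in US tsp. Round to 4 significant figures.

5.0345 m³ = 1.02142e+6 US tsp and 36194 in³ = 120333 US tsp.
1.02142e+6 + 120333 ≈ 1.142e+6 US tsp.

1.142e+6 US teaspoons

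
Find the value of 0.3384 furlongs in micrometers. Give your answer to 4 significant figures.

1 furlong = 2.01168e+8 micrometers.
0.3384 × 2.01168e+8 ≈ 6.808e+7 μm.

6.808e+7 micrometers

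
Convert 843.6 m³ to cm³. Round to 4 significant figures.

1 m³ = 1.00000e+6 cubic centimeters.
843.6 × 1.00000e+6 ≈ 8.436e+8 cm³.

8.436e+8 cubic centimeters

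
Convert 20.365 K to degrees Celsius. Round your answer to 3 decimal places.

-252.785 degrees Celsius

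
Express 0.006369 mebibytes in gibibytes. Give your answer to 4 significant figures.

6.220 × 10^-6 GiB

1 MiB = 0.0009765625 gibibytes.
So 0.006369 × 0.0009765625 ≈ 6.220 × 10^-6 GiB.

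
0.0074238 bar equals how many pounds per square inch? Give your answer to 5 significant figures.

1 bar = 14.5038 psi.
Thus 0.0074238 × 14.5038 ≈ 0.10767 psi.

0.10767 psi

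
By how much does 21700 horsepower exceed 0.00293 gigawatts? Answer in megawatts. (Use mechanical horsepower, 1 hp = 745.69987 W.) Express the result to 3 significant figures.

13.3 megawatts

21700 hp = 16.1817 MW and 0.00293 GW = 2.93000 MW.
16.1817 − 2.93000 ≈ 13.3 MW.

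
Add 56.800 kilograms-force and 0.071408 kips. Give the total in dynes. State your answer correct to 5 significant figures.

56.800 kgf = 5.57018 × 10^7 dyn and 0.071408 kip = 3.17639 × 10^7 dyn.
5.57018 × 10^7 + 3.17639 × 10^7 ≈ 8.7466 × 10^7 dyn.

8.7466 × 10^7 dynes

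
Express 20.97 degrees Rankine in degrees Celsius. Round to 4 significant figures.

-261.5 °C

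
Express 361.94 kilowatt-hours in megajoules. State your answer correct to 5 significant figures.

1303.0 MJ

1 kilowatt-hour = 3.60000 MJ.
361.94 × 3.60000 ≈ 1303.0 MJ.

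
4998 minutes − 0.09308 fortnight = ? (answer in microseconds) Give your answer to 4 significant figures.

1.873 × 10^11 microseconds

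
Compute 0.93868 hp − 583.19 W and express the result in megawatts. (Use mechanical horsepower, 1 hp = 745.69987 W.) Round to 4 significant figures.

0.93868 hp = 0.000699974 MW and 583.19 W = 0.000583190 MW.
0.000699974 − 0.000583190 ≈ 0.0001168 MW.

0.0001168 MW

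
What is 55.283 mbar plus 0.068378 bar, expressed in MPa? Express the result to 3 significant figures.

55.283 mbar = 0.00552830 MPa and 0.068378 bar = 0.00683780 MPa.
0.00552830 + 0.00683780 ≈ 0.0124 MPa.

0.0124 megapascals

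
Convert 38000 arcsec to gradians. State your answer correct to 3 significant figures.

11.7 gradians

1 arcsec = 0.000308642 grad.
So 38000 × 0.000308642 ≈ 11.7 grad.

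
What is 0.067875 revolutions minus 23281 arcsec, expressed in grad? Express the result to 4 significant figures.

19.96 grad

0.067875 rev = 27.1500 grad and 23281 arcsec = 7.18549 grad.
27.1500 − 7.18549 ≈ 19.96 grad.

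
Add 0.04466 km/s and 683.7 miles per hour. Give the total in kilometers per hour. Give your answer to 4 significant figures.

0.04466 km/s = 160.776 km/h and 683.7 mph = 1100.31 km/h.
160.776 + 1100.31 ≈ 1261 km/h.

1261 kilometers per hour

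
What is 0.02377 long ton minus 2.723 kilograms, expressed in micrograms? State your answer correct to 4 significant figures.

2.143e+10 μg

0.02377 long ton = 2.41514e+10 μg and 2.723 kg = 2.72300e+9 μg.
2.41514e+10 − 2.72300e+9 ≈ 2.143e+10 μg.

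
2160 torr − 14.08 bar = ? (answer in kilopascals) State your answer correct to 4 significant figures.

-1120 kPa

2160 torr = 287.976 kPa and 14.08 bar = 1408.00 kPa.
287.976 − 1408.00 ≈ -1120 kPa.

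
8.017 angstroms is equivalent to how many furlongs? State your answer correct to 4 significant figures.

1 Å = 4.97097 × 10^-13 furlong.
So 8.017 × 4.97097 × 10^-13 ≈ 3.985 × 10^-12 furlong.

3.985 × 10^-12 furlong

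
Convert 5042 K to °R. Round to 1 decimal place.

°R = K × 9/5.
Applying the formula gives 9075.6 °R.

9075.6 °R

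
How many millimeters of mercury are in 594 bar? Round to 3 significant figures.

1 bar = 750.062 millimeters of mercury.
Then 594 × 750.062 ≈ 446000 mmHg.

446000 mmHg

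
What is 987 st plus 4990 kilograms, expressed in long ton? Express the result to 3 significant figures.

11.1 long tons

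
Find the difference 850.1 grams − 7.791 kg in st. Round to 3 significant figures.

850.1 g = 0.133868 st and 7.791 kg = 1.22687 st.
0.133868 − 1.22687 ≈ -1.09 st.

-1.09 st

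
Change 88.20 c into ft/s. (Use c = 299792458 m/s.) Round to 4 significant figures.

8.675 × 10^10 ft/s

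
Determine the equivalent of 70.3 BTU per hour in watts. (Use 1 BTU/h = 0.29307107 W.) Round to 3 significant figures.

20.6 W

1 BTU/h = 0.293071 W.
Thus 70.3 × 0.293071 ≈ 20.6 W.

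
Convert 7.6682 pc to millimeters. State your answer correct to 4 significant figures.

1 pc = 3.08568e+19 millimeters.
Thus 7.6682 × 3.08568e+19 ≈ 2.366e+20 mm.

2.366e+20 mm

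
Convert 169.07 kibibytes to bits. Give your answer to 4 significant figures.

1 KiB = 8192.00 bits.
So 169.07 × 8192.00 ≈ 1.385e+6 bit.

1.385e+6 bits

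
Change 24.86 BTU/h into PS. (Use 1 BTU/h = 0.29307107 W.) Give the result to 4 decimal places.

1 BTU/h = 0.000398466 PS.
Then 24.86 × 0.000398466 ≈ 0.0099 PS.

0.0099 PS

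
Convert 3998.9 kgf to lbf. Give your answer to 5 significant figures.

8816.1 pounds-force

1 kgf = 2.20462 lbf.
3998.9 × 2.20462 ≈ 8816.1 lbf.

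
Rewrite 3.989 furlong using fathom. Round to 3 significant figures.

1 furlong = 110.000 fathom.
Then 3.989 × 110.000 ≈ 439 fathom.

439 fathom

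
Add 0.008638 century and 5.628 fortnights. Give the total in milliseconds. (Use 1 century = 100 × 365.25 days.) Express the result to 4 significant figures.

3.407e+10 milliseconds

0.008638 century = 2.72595e+10 ms and 5.628 fortnight = 6.80763e+9 ms.
2.72595e+10 + 6.80763e+9 ≈ 3.407e+10 ms.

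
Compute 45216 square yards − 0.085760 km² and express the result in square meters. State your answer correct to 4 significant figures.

-47950 m²

45216 yd² = 37806.3 m² and 0.085760 km² = 85760.0 m².
37806.3 − 85760.0 ≈ -47950 m².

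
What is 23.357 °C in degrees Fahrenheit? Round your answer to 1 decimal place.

°F = °C × 9/5 + 32.
Applying the formula gives 74.0 °F.

74.0 °F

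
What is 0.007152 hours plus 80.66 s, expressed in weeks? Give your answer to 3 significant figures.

0.007152 h = 4.25714e-5 wk and 80.66 s = 0.000133366 wk.
4.25714e-5 + 0.000133366 ≈ 0.000176 wk.

0.000176 wk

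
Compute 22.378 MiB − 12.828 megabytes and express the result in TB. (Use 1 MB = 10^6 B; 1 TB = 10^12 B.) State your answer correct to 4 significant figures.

1.064e-5 terabytes

22.378 MiB = 2.34650e-5 TB and 12.828 MB = 1.28280e-5 TB.
2.34650e-5 − 1.28280e-5 ≈ 1.064e-5 TB.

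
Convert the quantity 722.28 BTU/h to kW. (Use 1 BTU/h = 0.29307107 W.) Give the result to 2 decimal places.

0.21 kW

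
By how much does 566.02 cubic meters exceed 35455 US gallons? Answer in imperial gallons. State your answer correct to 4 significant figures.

94980 imperial gallons

566.02 m³ = 124507 imp gal and 35455 US gal = 29522.5 imp gal.
124507 − 29522.5 ≈ 94980 imp gal.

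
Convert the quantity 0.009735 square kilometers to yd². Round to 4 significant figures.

11640 yd²

1 square kilometer = 1.19599 × 10^6 yd².
So 0.009735 × 1.19599 × 10^6 ≈ 11640 yd².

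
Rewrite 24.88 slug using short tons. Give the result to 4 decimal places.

0.4002 short ton

1 slug = 0.0160870 short ton.
24.88 × 0.0160870 ≈ 0.4002 short ton.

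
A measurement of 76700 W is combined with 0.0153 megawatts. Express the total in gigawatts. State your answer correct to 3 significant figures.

9.20e-5 gigawatts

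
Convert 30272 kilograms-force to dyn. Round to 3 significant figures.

1 kgf = 980665 dyn.
Then 30272 × 980665 ≈ 2.97e+10 dyn.

2.97e+10 dyn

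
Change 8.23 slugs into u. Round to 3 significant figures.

1 slug = 8.78865 × 10^27 atomic mass units.
Thus 8.23 × 8.78865 × 10^27 ≈ 7.23 × 10^28 u.

7.23 × 10^28 atomic mass units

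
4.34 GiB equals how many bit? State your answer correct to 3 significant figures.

3.73 × 10^10 bits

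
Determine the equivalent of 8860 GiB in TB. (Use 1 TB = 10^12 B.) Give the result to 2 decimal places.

1 gibibyte = 0.00107374 terabytes.
8860 × 0.00107374 ≈ 9.51 TB.

9.51 TB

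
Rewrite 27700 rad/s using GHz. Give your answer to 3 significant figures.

1 radian per second = 1.59155 × 10^-10 GHz.
27700 × 1.59155 × 10^-10 ≈ 4.41 × 10^-6 GHz.

4.41 × 10^-6 gigahertz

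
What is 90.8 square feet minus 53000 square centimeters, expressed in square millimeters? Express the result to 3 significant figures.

3.14 × 10^6 mm²

90.8 ft² = 8.43560 × 10^6 mm² and 53000 cm² = 5.30000 × 10^6 mm².
8.43560 × 10^6 − 5.30000 × 10^6 ≈ 3.14 × 10^6 mm².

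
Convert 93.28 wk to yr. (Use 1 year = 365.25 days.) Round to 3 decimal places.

1.788 years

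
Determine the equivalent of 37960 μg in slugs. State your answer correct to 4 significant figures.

1 μg = 6.85218 × 10^-11 slug.
So 37960 × 6.85218 × 10^-11 ≈ 2.601 × 10^-6 slug.

2.601 × 10^-6 slug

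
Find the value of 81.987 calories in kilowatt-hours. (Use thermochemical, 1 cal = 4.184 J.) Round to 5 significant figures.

1 cal = 1.16222 × 10^-6 kWh.
81.987 × 1.16222 × 10^-6 ≈ 9.5287 × 10^-5 kWh.

9.5287 × 10^-5 kWh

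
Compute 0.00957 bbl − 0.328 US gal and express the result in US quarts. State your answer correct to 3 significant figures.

0.00957 bbl = 1.60776 US qt and 0.328 US gal = 1.31200 US qt.
1.60776 − 1.31200 ≈ 0.296 US qt.

0.296 US qt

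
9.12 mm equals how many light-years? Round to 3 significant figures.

9.64e-19 ly

1 mm = 1.05700e-19 ly.
Thus 9.12 × 1.05700e-19 ≈ 9.64e-19 ly.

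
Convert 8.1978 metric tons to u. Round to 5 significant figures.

1 metric ton = 6.02214e+29 atomic mass units.
Then 8.1978 × 6.02214e+29 ≈ 4.9368e+30 u.

4.9368e+30 u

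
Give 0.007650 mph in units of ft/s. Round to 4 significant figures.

0.01122 ft/s

1 mph = 1.46667 feet per second.
Then 0.007650 × 1.46667 ≈ 0.01122 ft/s.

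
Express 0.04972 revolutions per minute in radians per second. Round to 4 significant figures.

0.005207 radians per second

1 rpm = 0.104720 radians per second.
So 0.04972 × 0.104720 ≈ 0.005207 rad/s.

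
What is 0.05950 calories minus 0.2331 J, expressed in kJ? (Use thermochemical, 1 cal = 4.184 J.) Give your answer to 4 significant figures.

1.585 × 10^-5 kJ

0.05950 cal = 0.000248948 kJ and 0.2331 J = 0.000233100 kJ.
0.000248948 − 0.000233100 ≈ 1.585 × 10^-5 kJ.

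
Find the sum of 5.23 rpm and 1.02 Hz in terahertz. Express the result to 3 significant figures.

1.11e-12 THz

5.23 rpm = 8.71667e-14 THz and 1.02 Hz = 1.02000e-12 THz.
8.71667e-14 + 1.02000e-12 ≈ 1.11e-12 THz.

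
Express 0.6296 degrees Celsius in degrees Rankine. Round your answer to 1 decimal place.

°R = (°C + 273.15) × 9/5.
Applying the formula gives 492.8 °R.

492.8 °R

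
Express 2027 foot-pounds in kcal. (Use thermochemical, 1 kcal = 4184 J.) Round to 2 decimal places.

0.66 kilocalories

1 foot-pound = 0.000324048 kilocalories.
Then 2027 × 0.000324048 ≈ 0.66 kcal.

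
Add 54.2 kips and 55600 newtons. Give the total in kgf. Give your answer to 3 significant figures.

54.2 kip = 24584.7 kgf and 55600 N = 5669.62 kgf.
24584.7 + 5669.62 ≈ 30300 kgf.

30300 kgf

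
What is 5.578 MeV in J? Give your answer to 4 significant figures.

1 megaelectronvolt = 1.60218 × 10^-13 J.
So 5.578 × 1.60218 × 10^-13 ≈ 8.937 × 10^-13 J.

8.937 × 10^-13 joules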